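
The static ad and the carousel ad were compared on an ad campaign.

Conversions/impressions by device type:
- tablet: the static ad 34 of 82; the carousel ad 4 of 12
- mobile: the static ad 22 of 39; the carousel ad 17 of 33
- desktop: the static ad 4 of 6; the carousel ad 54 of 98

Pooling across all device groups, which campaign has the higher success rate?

Tablet: the static ad 34/82 = 41.5%, the carousel ad 4/12 = 33.3% → the static ad
Mobile: the static ad 22/39 = 56.4%, the carousel ad 17/33 = 51.5% → the static ad
Desktop: the static ad 4/6 = 66.7%, the carousel ad 54/98 = 55.1% → the static ad
Overall: the static ad 60/127 = 47.2%, the carousel ad 75/143 = 52.4% → the carousel ad
(The static ad wins every device group but the carousel ad wins overall — the static ad's impressions skew toward the low-rate tablet group.)

the carousel ad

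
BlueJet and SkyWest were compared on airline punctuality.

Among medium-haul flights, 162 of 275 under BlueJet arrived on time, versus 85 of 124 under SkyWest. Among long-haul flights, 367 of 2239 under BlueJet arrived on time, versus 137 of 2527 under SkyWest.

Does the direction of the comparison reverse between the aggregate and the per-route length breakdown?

No

Medium-haul: BlueJet 162/275 = 58.9%, SkyWest 85/124 = 68.5% → SkyWest
Long-haul: BlueJet 367/2239 = 16.4%, SkyWest 137/2527 = 5.4% → BlueJet
Overall: BlueJet 529/2514 = 21.0%, SkyWest 222/2651 = 8.4% → BlueJet
Neither sweeps: BlueJet wins 1 of 2 groups, SkyWest wins 1. BlueJet wins overall but not every group — no Simpson reversal.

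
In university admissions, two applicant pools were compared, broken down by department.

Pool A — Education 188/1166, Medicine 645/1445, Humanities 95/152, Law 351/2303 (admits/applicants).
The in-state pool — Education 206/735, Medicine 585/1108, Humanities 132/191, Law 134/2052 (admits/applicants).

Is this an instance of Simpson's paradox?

No

Education: Pool A 188/1166 = 16.1%, the in-state pool 206/735 = 28.0% → the in-state pool
Medicine: Pool A 645/1445 = 44.6%, the in-state pool 585/1108 = 52.8% → the in-state pool
Humanities: Pool A 95/152 = 62.5%, the in-state pool 132/191 = 69.1% → the in-state pool
Law: Pool A 351/2303 = 15.2%, the in-state pool 134/2052 = 6.5% → Pool A
Overall: Pool A 1279/5066 = 25.2%, the in-state pool 1057/4086 = 25.9% → the in-state pool
Neither sweeps: Pool A wins 1 of 4 groups, the in-state pool wins 3. The in-state pool wins overall but not every group — no Simpson reversal.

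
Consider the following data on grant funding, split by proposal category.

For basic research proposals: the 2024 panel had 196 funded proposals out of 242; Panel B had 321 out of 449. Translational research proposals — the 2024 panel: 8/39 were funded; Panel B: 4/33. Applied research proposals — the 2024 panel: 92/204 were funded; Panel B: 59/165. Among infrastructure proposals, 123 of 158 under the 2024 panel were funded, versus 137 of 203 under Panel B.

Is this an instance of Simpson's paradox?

Basic research: the 2024 panel 196/242 = 81.0%, Panel B 321/449 = 71.5% → the 2024 panel
Translational research: the 2024 panel 8/39 = 20.5%, Panel B 4/33 = 12.1% → the 2024 panel
Applied research: the 2024 panel 92/204 = 45.1%, Panel B 59/165 = 35.8% → the 2024 panel
Infrastructure: the 2024 panel 123/158 = 77.8%, Panel B 137/203 = 67.5% → the 2024 panel
Overall: the 2024 panel 419/643 = 65.2%, Panel B 521/850 = 61.3% → the 2024 panel
The 2024 panel wins overall and in every proposal group — no reversal.

No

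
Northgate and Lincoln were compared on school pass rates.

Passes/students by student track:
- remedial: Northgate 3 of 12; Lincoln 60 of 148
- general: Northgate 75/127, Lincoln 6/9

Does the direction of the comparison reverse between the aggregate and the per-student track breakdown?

Yes

Remedial: Northgate 3/12 = 25.0%, Lincoln 60/148 = 40.5% → Lincoln
General: Northgate 75/127 = 59.1%, Lincoln 6/9 = 66.7% → Lincoln
Overall: Northgate 78/139 = 56.1%, Lincoln 66/157 = 42.0% → Northgate
Lincoln wins each student group but Northgate wins overall — the comparison reverses. Lincoln's students skew toward remedial, which has a lower base rate.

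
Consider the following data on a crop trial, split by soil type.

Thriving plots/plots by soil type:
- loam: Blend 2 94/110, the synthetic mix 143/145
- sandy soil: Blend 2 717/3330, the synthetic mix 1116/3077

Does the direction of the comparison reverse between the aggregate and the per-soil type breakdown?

Loam: Blend 2 94/110 = 85.5%, the synthetic mix 143/145 = 98.6% → the synthetic mix
Sandy soil: Blend 2 717/3330 = 21.5%, the synthetic mix 1116/3077 = 36.3% → the synthetic mix
Overall: Blend 2 811/3440 = 23.6%, the synthetic mix 1259/3222 = 39.1% → the synthetic mix
The synthetic mix wins overall and in every soil group — no reversal.

No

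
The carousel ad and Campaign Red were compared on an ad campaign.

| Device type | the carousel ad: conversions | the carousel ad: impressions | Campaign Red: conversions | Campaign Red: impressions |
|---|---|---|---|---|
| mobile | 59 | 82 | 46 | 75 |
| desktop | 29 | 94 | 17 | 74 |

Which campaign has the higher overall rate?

Mobile: the carousel ad 59/82 = 72.0%, Campaign Red 46/75 = 61.3% → the carousel ad
Desktop: the carousel ad 29/94 = 30.9%, Campaign Red 17/74 = 23.0% → the carousel ad
Overall: the carousel ad 88/176 = 50.0%, Campaign Red 63/149 = 42.3% → the carousel ad

the carousel ad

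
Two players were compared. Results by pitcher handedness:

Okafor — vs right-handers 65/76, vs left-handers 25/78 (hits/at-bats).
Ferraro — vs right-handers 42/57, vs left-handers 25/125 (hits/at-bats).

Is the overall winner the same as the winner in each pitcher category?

Yes

Vs right-handers: Okafor 65/76 = 85.5%, Ferraro 42/57 = 73.7% → Okafor
Vs left-handers: Okafor 25/78 = 32.1%, Ferraro 25/125 = 20.0% → Okafor
Overall: Okafor 90/154 = 58.4%, Ferraro 67/182 = 36.8% → Okafor
Okafor wins overall and in every pitcher group — no reversal.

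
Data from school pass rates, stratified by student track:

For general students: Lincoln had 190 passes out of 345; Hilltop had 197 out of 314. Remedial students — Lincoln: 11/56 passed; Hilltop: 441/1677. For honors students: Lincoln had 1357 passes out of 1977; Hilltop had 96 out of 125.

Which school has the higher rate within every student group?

General: Lincoln 190/345 = 55.1%, Hilltop 197/314 = 62.7% → Hilltop
Remedial: Lincoln 11/56 = 19.6%, Hilltop 441/1677 = 26.3% → Hilltop
Honors: Lincoln 1357/1977 = 68.6%, Hilltop 96/125 = 76.8% → Hilltop
Hilltop has the higher rate in all 3 groups.

Hilltop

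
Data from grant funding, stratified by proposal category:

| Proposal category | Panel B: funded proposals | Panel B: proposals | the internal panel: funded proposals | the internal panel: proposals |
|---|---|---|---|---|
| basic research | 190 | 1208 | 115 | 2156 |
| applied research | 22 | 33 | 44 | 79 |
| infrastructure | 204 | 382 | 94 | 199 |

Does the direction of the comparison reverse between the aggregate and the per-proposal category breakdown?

No

Basic research: Panel B 190/1208 = 15.7%, the internal panel 115/2156 = 5.3% → Panel B
Applied research: Panel B 22/33 = 66.7%, the internal panel 44/79 = 55.7% → Panel B
Infrastructure: Panel B 204/382 = 53.4%, the internal panel 94/199 = 47.2% → Panel B
Overall: Panel B 416/1623 = 25.6%, the internal panel 253/2434 = 10.4% → Panel B
Panel B wins overall and in every proposal group — no reversal.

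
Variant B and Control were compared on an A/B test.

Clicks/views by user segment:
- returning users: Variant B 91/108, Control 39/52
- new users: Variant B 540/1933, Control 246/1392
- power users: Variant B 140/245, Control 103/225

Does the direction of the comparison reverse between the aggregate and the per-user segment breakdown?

No

Returning users: Variant B 91/108 = 84.3%, Control 39/52 = 75.0% → Variant B
New users: Variant B 540/1933 = 27.9%, Control 246/1392 = 17.7% → Variant B
Power users: Variant B 140/245 = 57.1%, Control 103/225 = 45.8% → Variant B
Overall: Variant B 771/2286 = 33.7%, Control 388/1669 = 23.2% → Variant B
Variant B wins overall and in every user group — no reversal.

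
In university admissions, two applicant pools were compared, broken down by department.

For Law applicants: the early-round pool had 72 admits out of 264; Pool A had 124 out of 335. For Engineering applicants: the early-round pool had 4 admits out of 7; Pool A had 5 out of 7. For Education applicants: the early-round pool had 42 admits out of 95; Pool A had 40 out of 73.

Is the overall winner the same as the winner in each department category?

Yes

Law: the early-round pool 72/264 = 27.3%, Pool A 124/335 = 37.0% → Pool A
Engineering: the early-round pool 4/7 = 57.1%, Pool A 5/7 = 71.4% → Pool A
Education: the early-round pool 42/95 = 44.2%, Pool A 40/73 = 54.8% → Pool A
Overall: the early-round pool 118/366 = 32.2%, Pool A 169/415 = 40.7% → Pool A
Pool A wins overall and in every department group — no reversal.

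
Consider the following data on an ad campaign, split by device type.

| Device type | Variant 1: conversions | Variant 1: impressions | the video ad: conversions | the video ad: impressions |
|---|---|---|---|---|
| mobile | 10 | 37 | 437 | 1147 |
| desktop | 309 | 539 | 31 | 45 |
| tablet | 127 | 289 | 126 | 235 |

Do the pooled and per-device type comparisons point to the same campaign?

No

Mobile: Variant 1 10/37 = 27.0%, the video ad 437/1147 = 38.1% → the video ad
Desktop: Variant 1 309/539 = 57.3%, the video ad 31/45 = 68.9% → the video ad
Tablet: Variant 1 127/289 = 43.9%, the video ad 126/235 = 53.6% → the video ad
Overall: Variant 1 446/865 = 51.6%, the video ad 594/1427 = 41.6% → Variant 1
The video ad wins each device group but Variant 1 wins overall — the comparison reverses. The video ad's impressions skew toward mobile, which has a lower base rate.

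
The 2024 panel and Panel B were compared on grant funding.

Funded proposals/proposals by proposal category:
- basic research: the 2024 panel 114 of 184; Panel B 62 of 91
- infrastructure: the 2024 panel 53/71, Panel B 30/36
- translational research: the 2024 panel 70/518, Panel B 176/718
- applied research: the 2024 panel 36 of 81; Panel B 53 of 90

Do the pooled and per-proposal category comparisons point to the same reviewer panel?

Basic research: the 2024 panel 114/184 = 62.0%, Panel B 62/91 = 68.1% → Panel B
Infrastructure: the 2024 panel 53/71 = 74.6%, Panel B 30/36 = 83.3% → Panel B
Translational research: the 2024 panel 70/518 = 13.5%, Panel B 176/718 = 24.5% → Panel B
Applied research: the 2024 panel 36/81 = 44.4%, Panel B 53/90 = 58.9% → Panel B
Overall: the 2024 panel 273/854 = 32.0%, Panel B 321/935 = 34.3% → Panel B
Panel B wins overall and in every proposal group — no reversal.

Yes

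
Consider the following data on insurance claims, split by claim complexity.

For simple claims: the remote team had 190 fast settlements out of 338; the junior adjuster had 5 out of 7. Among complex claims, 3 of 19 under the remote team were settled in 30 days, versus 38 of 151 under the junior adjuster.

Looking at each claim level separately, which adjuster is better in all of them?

Simple: the remote team 190/338 = 56.2%, the junior adjuster 5/7 = 71.4% → the junior adjuster
Complex: the remote team 3/19 = 15.8%, the junior adjuster 38/151 = 25.2% → the junior adjuster
The junior adjuster has the higher rate in both groups.

the junior adjuster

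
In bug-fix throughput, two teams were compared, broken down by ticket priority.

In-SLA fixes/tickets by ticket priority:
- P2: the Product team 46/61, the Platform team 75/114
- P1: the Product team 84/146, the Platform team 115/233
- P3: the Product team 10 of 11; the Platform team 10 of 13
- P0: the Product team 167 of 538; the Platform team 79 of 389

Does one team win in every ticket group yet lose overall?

No

P2: the Product team 46/61 = 75.4%, the Platform team 75/114 = 65.8% → the Product team
P1: the Product team 84/146 = 57.5%, the Platform team 115/233 = 49.4% → the Product team
P3: the Product team 10/11 = 90.9%, the Platform team 10/13 = 76.9% → the Product team
P0: the Product team 167/538 = 31.0%, the Platform team 79/389 = 20.3% → the Product team
Overall: the Product team 307/756 = 40.6%, the Platform team 279/749 = 37.2% → the Product team
The Product team wins overall and in every ticket group — no reversal.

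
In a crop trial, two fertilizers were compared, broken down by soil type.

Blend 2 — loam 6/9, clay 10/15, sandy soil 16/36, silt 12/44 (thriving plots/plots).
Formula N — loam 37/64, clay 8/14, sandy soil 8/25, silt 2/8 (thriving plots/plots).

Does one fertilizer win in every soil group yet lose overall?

Yes

Loam: Blend 2 6/9 = 66.7%, Formula N 37/64 = 57.8% → Blend 2
Clay: Blend 2 10/15 = 66.7%, Formula N 8/14 = 57.1% → Blend 2
Sandy soil: Blend 2 16/36 = 44.4%, Formula N 8/25 = 32.0% → Blend 2
Silt: Blend 2 12/44 = 27.3%, Formula N 2/8 = 25.0% → Blend 2
Overall: Blend 2 44/104 = 42.3%, Formula N 55/111 = 49.5% → Formula N
Blend 2 wins each soil group but Formula N wins overall — the comparison reverses. Blend 2's plots skew toward silt, which has a lower base rate.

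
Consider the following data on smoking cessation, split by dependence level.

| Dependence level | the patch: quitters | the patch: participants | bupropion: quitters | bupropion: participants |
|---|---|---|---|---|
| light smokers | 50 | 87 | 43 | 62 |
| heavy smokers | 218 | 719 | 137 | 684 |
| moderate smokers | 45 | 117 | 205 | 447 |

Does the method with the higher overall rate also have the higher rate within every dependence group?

Light smokers: the patch 50/87 = 57.5%, bupropion 43/62 = 69.4% → bupropion
Heavy smokers: the patch 218/719 = 30.3%, bupropion 137/684 = 20.0% → the patch
Moderate smokers: the patch 45/117 = 38.5%, bupropion 205/447 = 45.9% → bupropion
Overall: the patch 313/923 = 33.9%, bupropion 385/1193 = 32.3% → the patch
Neither sweeps: the patch wins 1 of 3 groups, bupropion wins 2. The patch wins overall but not every group — no Simpson reversal.

No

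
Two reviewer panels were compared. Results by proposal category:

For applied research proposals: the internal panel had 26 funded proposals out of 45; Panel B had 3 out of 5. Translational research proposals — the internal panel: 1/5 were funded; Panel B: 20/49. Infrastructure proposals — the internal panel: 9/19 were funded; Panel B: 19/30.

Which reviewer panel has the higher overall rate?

the internal panel

Applied research: the internal panel 26/45 = 57.8%, Panel B 3/5 = 60.0% → Panel B
Translational research: the internal panel 1/5 = 20.0%, Panel B 20/49 = 40.8% → Panel B
Infrastructure: the internal panel 9/19 = 47.4%, Panel B 19/30 = 63.3% → Panel B
Overall: the internal panel 36/69 = 52.2%, Panel B 42/84 = 50.0% → the internal panel
(Panel B wins every proposal group but the internal panel wins overall — Panel B's proposals skew toward the low-rate translational research group.)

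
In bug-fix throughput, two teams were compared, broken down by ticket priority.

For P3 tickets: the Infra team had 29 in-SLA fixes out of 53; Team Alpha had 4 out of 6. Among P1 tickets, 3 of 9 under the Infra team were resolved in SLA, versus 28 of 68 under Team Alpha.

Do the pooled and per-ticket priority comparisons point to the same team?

No

P3: the Infra team 29/53 = 54.7%, Team Alpha 4/6 = 66.7% → Team Alpha
P1: the Infra team 3/9 = 33.3%, Team Alpha 28/68 = 41.2% → Team Alpha
Overall: the Infra team 32/62 = 51.6%, Team Alpha 32/74 = 43.2% → the Infra team
Team Alpha wins each ticket group but the Infra team wins overall — the comparison reverses. Team Alpha's tickets skew toward P1, which has a lower base rate.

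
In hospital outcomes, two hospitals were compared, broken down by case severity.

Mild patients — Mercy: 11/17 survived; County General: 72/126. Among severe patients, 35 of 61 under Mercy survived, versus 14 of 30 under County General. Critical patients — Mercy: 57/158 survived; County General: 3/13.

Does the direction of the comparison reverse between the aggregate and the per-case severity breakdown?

Mild: Mercy 11/17 = 64.7%, County General 72/126 = 57.1% → Mercy
Severe: Mercy 35/61 = 57.4%, County General 14/30 = 46.7% → Mercy
Critical: Mercy 57/158 = 36.1%, County General 3/13 = 23.1% → Mercy
Overall: Mercy 103/236 = 43.6%, County General 89/169 = 52.7% → County General
Mercy wins each case group but County General wins overall — the comparison reverses. Mercy's patients skew toward critical, which has a lower base rate.

Yes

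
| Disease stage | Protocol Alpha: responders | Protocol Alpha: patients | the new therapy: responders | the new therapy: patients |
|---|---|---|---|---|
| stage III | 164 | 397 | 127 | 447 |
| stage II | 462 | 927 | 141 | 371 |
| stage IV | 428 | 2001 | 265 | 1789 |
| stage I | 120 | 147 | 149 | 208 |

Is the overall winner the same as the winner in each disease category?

Yes

Stage III: Protocol Alpha 164/397 = 41.3%, the new therapy 127/447 = 28.4% → Protocol Alpha
Stage II: Protocol Alpha 462/927 = 49.8%, the new therapy 141/371 = 38.0% → Protocol Alpha
Stage IV: Protocol Alpha 428/2001 = 21.4%, the new therapy 265/1789 = 14.8% → Protocol Alpha
Stage I: Protocol Alpha 120/147 = 81.6%, the new therapy 149/208 = 71.6% → Protocol Alpha
Overall: Protocol Alpha 1174/3472 = 33.8%, the new therapy 682/2815 = 24.2% → Protocol Alpha
Protocol Alpha wins overall and in every disease group — no reversal.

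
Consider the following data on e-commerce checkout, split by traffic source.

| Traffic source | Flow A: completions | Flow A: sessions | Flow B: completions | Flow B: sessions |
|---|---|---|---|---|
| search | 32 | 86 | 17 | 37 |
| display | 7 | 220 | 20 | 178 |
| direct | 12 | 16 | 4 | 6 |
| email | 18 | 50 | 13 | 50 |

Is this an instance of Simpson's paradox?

No

Search: Flow A 32/86 = 37.2%, Flow B 17/37 = 45.9% → Flow B
Display: Flow A 7/220 = 3.2%, Flow B 20/178 = 11.2% → Flow B
Direct: Flow A 12/16 = 75.0%, Flow B 4/6 = 66.7% → Flow A
Email: Flow A 18/50 = 36.0%, Flow B 13/50 = 26.0% → Flow A
Overall: Flow A 69/372 = 18.5%, Flow B 54/271 = 19.9% → Flow B
Neither sweeps: Flow A wins 2 of 4 groups, Flow B wins 2. Flow B wins overall but not every group — no Simpson reversal.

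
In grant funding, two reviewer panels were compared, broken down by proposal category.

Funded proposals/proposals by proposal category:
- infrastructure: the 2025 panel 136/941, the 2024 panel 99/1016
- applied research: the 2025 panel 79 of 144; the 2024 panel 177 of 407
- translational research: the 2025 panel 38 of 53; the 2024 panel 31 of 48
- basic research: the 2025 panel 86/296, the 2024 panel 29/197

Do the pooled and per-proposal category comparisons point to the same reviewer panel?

Infrastructure: the 2025 panel 136/941 = 14.5%, the 2024 panel 99/1016 = 9.7% → the 2025 panel
Applied research: the 2025 panel 79/144 = 54.9%, the 2024 panel 177/407 = 43.5% → the 2025 panel
Translational research: the 2025 panel 38/53 = 71.7%, the 2024 panel 31/48 = 64.6% → the 2025 panel
Basic research: the 2025 panel 86/296 = 29.1%, the 2024 panel 29/197 = 14.7% → the 2025 panel
Overall: the 2025 panel 339/1434 = 23.6%, the 2024 panel 336/1668 = 20.1% → the 2025 panel
The 2025 panel wins overall and in every proposal group — no reversal.

Yes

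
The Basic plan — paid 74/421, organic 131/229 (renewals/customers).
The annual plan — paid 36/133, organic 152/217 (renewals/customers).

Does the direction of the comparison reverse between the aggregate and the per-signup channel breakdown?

Paid: the Basic plan 74/421 = 17.6%, the annual plan 36/133 = 27.1% → the annual plan
Organic: the Basic plan 131/229 = 57.2%, the annual plan 152/217 = 70.0% → the annual plan
Overall: the Basic plan 205/650 = 31.5%, the annual plan 188/350 = 53.7% → the annual plan
The annual plan wins overall and in every signup group — no reversal.

No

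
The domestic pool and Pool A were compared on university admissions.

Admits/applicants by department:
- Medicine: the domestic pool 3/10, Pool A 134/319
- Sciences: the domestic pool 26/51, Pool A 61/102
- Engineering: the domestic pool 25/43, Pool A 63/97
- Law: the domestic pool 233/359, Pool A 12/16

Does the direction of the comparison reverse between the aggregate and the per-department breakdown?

Yes

Medicine: the domestic pool 3/10 = 30.0%, Pool A 134/319 = 42.0% → Pool A
Sciences: the domestic pool 26/51 = 51.0%, Pool A 61/102 = 59.8% → Pool A
Engineering: the domestic pool 25/43 = 58.1%, Pool A 63/97 = 64.9% → Pool A
Law: the domestic pool 233/359 = 64.9%, Pool A 12/16 = 75.0% → Pool A
Overall: the domestic pool 287/463 = 62.0%, Pool A 270/534 = 50.6% → the domestic pool
Pool A wins each department group but the domestic pool wins overall — the comparison reverses. Pool A's applicants skew toward Medicine, which has a lower base rate.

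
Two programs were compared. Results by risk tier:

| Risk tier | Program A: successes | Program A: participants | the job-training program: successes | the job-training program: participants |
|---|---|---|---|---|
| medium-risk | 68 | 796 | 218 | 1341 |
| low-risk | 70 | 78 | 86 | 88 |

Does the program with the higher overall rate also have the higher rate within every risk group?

Yes

Medium-risk: Program A 68/796 = 8.5%, the job-training program 218/1341 = 16.3% → the job-training program
Low-risk: Program A 70/78 = 89.7%, the job-training program 86/88 = 97.7% → the job-training program
Overall: Program A 138/874 = 15.8%, the job-training program 304/1429 = 21.3% → the job-training program
The job-training program wins overall and in every risk group — no reversal.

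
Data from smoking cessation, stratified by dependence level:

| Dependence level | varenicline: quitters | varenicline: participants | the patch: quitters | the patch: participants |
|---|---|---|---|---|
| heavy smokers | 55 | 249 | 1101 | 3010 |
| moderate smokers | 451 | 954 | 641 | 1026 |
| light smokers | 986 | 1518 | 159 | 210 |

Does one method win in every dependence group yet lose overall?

Heavy smokers: varenicline 55/249 = 22.1%, the patch 1101/3010 = 36.6% → the patch
Moderate smokers: varenicline 451/954 = 47.3%, the patch 641/1026 = 62.5% → the patch
Light smokers: varenicline 986/1518 = 65.0%, the patch 159/210 = 75.7% → the patch
Overall: varenicline 1492/2721 = 54.8%, the patch 1901/4246 = 44.8% → varenicline
The patch wins each dependence group but varenicline wins overall — the comparison reverses. The patch's participants skew toward heavy smokers, which has a lower base rate.

Yes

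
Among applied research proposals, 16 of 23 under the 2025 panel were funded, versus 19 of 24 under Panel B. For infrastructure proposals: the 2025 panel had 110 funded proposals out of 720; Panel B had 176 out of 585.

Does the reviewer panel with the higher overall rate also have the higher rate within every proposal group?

Yes

Applied research: the 2025 panel 16/23 = 69.6%, Panel B 19/24 = 79.2% → Panel B
Infrastructure: the 2025 panel 110/720 = 15.3%, Panel B 176/585 = 30.1% → Panel B
Overall: the 2025 panel 126/743 = 17.0%, Panel B 195/609 = 32.0% → Panel B
Panel B wins overall and in every proposal group — no reversal.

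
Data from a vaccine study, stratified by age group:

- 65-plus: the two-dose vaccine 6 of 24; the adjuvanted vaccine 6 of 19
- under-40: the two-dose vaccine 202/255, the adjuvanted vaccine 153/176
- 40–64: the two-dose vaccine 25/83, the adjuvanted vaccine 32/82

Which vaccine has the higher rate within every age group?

the adjuvanted vaccine

65-plus: the two-dose vaccine 6/24 = 25.0%, the adjuvanted vaccine 6/19 = 31.6% → the adjuvanted vaccine
Under-40: the two-dose vaccine 202/255 = 79.2%, the adjuvanted vaccine 153/176 = 86.9% → the adjuvanted vaccine
40–64: the two-dose vaccine 25/83 = 30.1%, the adjuvanted vaccine 32/82 = 39.0% → the adjuvanted vaccine
The adjuvanted vaccine has the higher rate in all 3 groups.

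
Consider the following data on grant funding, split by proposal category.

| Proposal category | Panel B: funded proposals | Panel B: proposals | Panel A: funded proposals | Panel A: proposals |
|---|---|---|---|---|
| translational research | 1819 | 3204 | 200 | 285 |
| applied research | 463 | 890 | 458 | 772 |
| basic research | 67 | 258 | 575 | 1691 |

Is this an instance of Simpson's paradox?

Yes

Translational research: Panel B 1819/3204 = 56.8%, Panel A 200/285 = 70.2% → Panel A
Applied research: Panel B 463/890 = 52.0%, Panel A 458/772 = 59.3% → Panel A
Basic research: Panel B 67/258 = 26.0%, Panel A 575/1691 = 34.0% → Panel A
Overall: Panel B 2349/4352 = 54.0%, Panel A 1233/2748 = 44.9% → Panel B
Panel A wins each proposal group but Panel B wins overall — the comparison reverses. Panel A's proposals skew toward basic research, which has a lower base rate.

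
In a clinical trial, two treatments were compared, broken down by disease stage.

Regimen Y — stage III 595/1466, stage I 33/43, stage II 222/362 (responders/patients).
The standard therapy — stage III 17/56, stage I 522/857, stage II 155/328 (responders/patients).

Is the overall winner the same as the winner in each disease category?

Stage III: Regimen Y 595/1466 = 40.6%, the standard therapy 17/56 = 30.4% → Regimen Y
Stage I: Regimen Y 33/43 = 76.7%, the standard therapy 522/857 = 60.9% → Regimen Y
Stage II: Regimen Y 222/362 = 61.3%, the standard therapy 155/328 = 47.3% → Regimen Y
Overall: Regimen Y 850/1871 = 45.4%, the standard therapy 694/1241 = 55.9% → the standard therapy
Regimen Y wins each disease group but the standard therapy wins overall — the comparison reverses. Regimen Y's patients skew toward stage III, which has a lower base rate.

No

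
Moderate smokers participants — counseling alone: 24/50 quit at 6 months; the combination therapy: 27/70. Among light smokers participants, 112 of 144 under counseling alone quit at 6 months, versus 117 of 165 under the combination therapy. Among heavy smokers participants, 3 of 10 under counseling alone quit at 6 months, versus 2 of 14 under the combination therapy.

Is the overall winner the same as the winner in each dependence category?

Yes

Moderate smokers: counseling alone 24/50 = 48.0%, the combination therapy 27/70 = 38.6% → counseling alone
Light smokers: counseling alone 112/144 = 77.8%, the combination therapy 117/165 = 70.9% → counseling alone
Heavy smokers: counseling alone 3/10 = 30.0%, the combination therapy 2/14 = 14.3% → counseling alone
Overall: counseling alone 139/204 = 68.1%, the combination therapy 146/249 = 58.6% → counseling alone
Counseling alone wins overall and in every dependence group — no reversal.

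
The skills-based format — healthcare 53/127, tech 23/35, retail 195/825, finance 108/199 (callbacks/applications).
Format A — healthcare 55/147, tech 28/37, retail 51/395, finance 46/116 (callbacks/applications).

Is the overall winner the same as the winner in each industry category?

No

Healthcare: the skills-based format 53/127 = 41.7%, Format A 55/147 = 37.4% → the skills-based format
Tech: the skills-based format 23/35 = 65.7%, Format A 28/37 = 75.7% → Format A
Retail: the skills-based format 195/825 = 23.6%, Format A 51/395 = 12.9% → the skills-based format
Finance: the skills-based format 108/199 = 54.3%, Format A 46/116 = 39.7% → the skills-based format
Overall: the skills-based format 379/1186 = 32.0%, Format A 180/695 = 25.9% → the skills-based format
Neither sweeps: the skills-based format wins 3 of 4 groups, Format A wins 1. The skills-based format wins overall but not every group — no Simpson reversal.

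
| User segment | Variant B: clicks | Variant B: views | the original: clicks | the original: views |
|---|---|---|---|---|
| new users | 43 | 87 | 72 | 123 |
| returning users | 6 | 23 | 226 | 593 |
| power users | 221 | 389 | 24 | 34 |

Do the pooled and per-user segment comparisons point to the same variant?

No

New users: Variant B 43/87 = 49.4%, the original 72/123 = 58.5% → the original
Returning users: Variant B 6/23 = 26.1%, the original 226/593 = 38.1% → the original
Power users: Variant B 221/389 = 56.8%, the original 24/34 = 70.6% → the original
Overall: Variant B 270/499 = 54.1%, the original 322/750 = 42.9% → Variant B
The original wins each user group but Variant B wins overall — the comparison reverses. The original's views skew toward returning users, which has a lower base rate.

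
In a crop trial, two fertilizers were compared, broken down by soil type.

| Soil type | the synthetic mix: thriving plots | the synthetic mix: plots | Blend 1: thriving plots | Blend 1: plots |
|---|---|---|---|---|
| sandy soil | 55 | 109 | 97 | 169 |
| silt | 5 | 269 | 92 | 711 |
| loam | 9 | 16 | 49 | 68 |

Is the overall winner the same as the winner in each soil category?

Sandy soil: the synthetic mix 55/109 = 50.5%, Blend 1 97/169 = 57.4% → Blend 1
Silt: the synthetic mix 5/269 = 1.9%, Blend 1 92/711 = 12.9% → Blend 1
Loam: the synthetic mix 9/16 = 56.2%, Blend 1 49/68 = 72.1% → Blend 1
Overall: the synthetic mix 69/394 = 17.5%, Blend 1 238/948 = 25.1% → Blend 1
Blend 1 wins overall and in every soil group — no reversal.

Yes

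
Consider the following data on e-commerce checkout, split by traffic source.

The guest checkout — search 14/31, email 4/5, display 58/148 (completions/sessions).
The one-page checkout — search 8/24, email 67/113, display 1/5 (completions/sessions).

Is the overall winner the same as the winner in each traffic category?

Search: the guest checkout 14/31 = 45.2%, the one-page checkout 8/24 = 33.3% → the guest checkout
Email: the guest checkout 4/5 = 80.0%, the one-page checkout 67/113 = 59.3% → the guest checkout
Display: the guest checkout 58/148 = 39.2%, the one-page checkout 1/5 = 20.0% → the guest checkout
Overall: the guest checkout 76/184 = 41.3%, the one-page checkout 76/142 = 53.5% → the one-page checkout
The guest checkout wins each traffic group but the one-page checkout wins overall — the comparison reverses. The guest checkout's sessions skew toward display, which has a lower base rate.

No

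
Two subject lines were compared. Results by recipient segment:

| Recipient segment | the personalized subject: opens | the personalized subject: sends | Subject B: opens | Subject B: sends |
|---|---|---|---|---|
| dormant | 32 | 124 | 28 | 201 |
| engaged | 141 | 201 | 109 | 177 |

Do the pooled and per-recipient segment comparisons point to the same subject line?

Yes

Dormant: the personalized subject 32/124 = 25.8%, Subject B 28/201 = 13.9% → the personalized subject
Engaged: the personalized subject 141/201 = 70.1%, Subject B 109/177 = 61.6% → the personalized subject
Overall: the personalized subject 173/325 = 53.2%, Subject B 137/378 = 36.2% → the personalized subject
The personalized subject wins overall and in every recipient group — no reversal.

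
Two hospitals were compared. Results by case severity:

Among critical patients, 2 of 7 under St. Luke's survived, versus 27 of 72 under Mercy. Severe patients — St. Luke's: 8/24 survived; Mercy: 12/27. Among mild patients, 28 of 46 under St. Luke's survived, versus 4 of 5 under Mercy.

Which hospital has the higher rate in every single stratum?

Critical: St. Luke's 2/7 = 28.6%, Mercy 27/72 = 37.5% → Mercy
Severe: St. Luke's 8/24 = 33.3%, Mercy 12/27 = 44.4% → Mercy
Mild: St. Luke's 28/46 = 60.9%, Mercy 4/5 = 80.0% → Mercy
Mercy has the higher rate in all 3 groups.

Mercy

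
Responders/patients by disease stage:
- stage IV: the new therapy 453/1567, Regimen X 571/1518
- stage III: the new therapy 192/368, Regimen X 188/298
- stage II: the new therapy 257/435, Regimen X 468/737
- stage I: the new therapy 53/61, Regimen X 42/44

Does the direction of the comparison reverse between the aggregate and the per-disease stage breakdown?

Stage IV: the new therapy 453/1567 = 28.9%, Regimen X 571/1518 = 37.6% → Regimen X
Stage III: the new therapy 192/368 = 52.2%, Regimen X 188/298 = 63.1% → Regimen X
Stage II: the new therapy 257/435 = 59.1%, Regimen X 468/737 = 63.5% → Regimen X
Stage I: the new therapy 53/61 = 86.9%, Regimen X 42/44 = 95.5% → Regimen X
Overall: the new therapy 955/2431 = 39.3%, Regimen X 1269/2597 = 48.9% → Regimen X
Regimen X wins overall and in every disease group — no reversal.

No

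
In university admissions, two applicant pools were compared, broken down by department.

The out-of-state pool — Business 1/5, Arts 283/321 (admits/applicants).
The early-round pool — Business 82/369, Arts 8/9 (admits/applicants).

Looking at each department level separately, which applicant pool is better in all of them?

the early-round pool

Business: the out-of-state pool 1/5 = 20.0%, the early-round pool 82/369 = 22.2% → the early-round pool
Arts: the out-of-state pool 283/321 = 88.2%, the early-round pool 8/9 = 88.9% → the early-round pool
The early-round pool has the higher rate in both groups.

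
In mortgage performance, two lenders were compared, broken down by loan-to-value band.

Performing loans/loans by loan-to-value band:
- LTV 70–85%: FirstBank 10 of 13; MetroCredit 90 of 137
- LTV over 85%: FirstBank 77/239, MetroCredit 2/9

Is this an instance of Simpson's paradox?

LTV 70–85%: FirstBank 10/13 = 76.9%, MetroCredit 90/137 = 65.7% → FirstBank
LTV over 85%: FirstBank 77/239 = 32.2%, MetroCredit 2/9 = 22.2% → FirstBank
Overall: FirstBank 87/252 = 34.5%, MetroCredit 92/146 = 63.0% → MetroCredit
FirstBank wins each loan-to-value group but MetroCredit wins overall — the comparison reverses. FirstBank's loans skew toward LTV over 85%, which has a lower base rate.

Yes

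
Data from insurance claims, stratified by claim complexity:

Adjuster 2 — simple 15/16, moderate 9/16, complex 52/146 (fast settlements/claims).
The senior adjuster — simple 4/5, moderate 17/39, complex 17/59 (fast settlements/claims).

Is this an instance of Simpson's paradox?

Simple: Adjuster 2 15/16 = 93.8%, the senior adjuster 4/5 = 80.0% → Adjuster 2
Moderate: Adjuster 2 9/16 = 56.2%, the senior adjuster 17/39 = 43.6% → Adjuster 2
Complex: Adjuster 2 52/146 = 35.6%, the senior adjuster 17/59 = 28.8% → Adjuster 2
Overall: Adjuster 2 76/178 = 42.7%, the senior adjuster 38/103 = 36.9% → Adjuster 2
Adjuster 2 wins overall and in every claim group — no reversal.

No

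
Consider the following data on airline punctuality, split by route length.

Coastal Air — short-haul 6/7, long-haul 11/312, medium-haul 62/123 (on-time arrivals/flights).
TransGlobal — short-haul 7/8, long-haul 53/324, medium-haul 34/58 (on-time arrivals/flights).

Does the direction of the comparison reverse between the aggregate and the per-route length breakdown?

No

Short-haul: Coastal Air 6/7 = 85.7%, TransGlobal 7/8 = 87.5% → TransGlobal
Long-haul: Coastal Air 11/312 = 3.5%, TransGlobal 53/324 = 16.4% → TransGlobal
Medium-haul: Coastal Air 62/123 = 50.4%, TransGlobal 34/58 = 58.6% → TransGlobal
Overall: Coastal Air 79/442 = 17.9%, TransGlobal 94/390 = 24.1% → TransGlobal
TransGlobal wins overall and in every route group — no reversal.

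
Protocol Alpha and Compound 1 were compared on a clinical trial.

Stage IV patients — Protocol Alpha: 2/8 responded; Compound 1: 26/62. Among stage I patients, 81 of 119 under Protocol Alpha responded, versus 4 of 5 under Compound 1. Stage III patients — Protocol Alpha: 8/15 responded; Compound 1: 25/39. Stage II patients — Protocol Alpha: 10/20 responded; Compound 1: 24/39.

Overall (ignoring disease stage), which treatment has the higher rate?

Stage IV: Protocol Alpha 2/8 = 25.0%, Compound 1 26/62 = 41.9% → Compound 1
Stage I: Protocol Alpha 81/119 = 68.1%, Compound 1 4/5 = 80.0% → Compound 1
Stage III: Protocol Alpha 8/15 = 53.3%, Compound 1 25/39 = 64.1% → Compound 1
Stage II: Protocol Alpha 10/20 = 50.0%, Compound 1 24/39 = 61.5% → Compound 1
Overall: Protocol Alpha 101/162 = 62.3%, Compound 1 79/145 = 54.5% → Protocol Alpha
(Compound 1 wins every disease group but Protocol Alpha wins overall — Compound 1's patients skew toward the low-rate stage IV group.)

Protocol Alpha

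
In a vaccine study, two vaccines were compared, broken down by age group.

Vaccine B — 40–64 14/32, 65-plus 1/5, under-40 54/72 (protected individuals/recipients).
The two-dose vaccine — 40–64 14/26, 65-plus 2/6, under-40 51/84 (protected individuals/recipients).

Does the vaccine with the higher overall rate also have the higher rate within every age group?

No

40–64: Vaccine B 14/32 = 43.8%, the two-dose vaccine 14/26 = 53.8% → the two-dose vaccine
65-plus: Vaccine B 1/5 = 20.0%, the two-dose vaccine 2/6 = 33.3% → the two-dose vaccine
Under-40: Vaccine B 54/72 = 75.0%, the two-dose vaccine 51/84 = 60.7% → Vaccine B
Overall: Vaccine B 69/109 = 63.3%, the two-dose vaccine 67/116 = 57.8% → Vaccine B
Neither sweeps: Vaccine B wins 1 of 3 groups, the two-dose vaccine wins 2. Vaccine B wins overall but not every group — no Simpson reversal.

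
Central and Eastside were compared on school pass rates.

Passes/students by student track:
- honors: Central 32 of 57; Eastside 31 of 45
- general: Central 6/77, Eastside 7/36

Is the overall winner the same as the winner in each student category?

Honors: Central 32/57 = 56.1%, Eastside 31/45 = 68.9% → Eastside
General: Central 6/77 = 7.8%, Eastside 7/36 = 19.4% → Eastside
Overall: Central 38/134 = 28.4%, Eastside 38/81 = 46.9% → Eastside
Eastside wins overall and in every student group — no reversal.

Yes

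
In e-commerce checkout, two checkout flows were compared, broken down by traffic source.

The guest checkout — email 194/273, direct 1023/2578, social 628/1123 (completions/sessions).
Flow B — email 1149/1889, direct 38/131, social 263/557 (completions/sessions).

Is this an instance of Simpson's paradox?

Email: the guest checkout 194/273 = 71.1%, Flow B 1149/1889 = 60.8% → the guest checkout
Direct: the guest checkout 1023/2578 = 39.7%, Flow B 38/131 = 29.0% → the guest checkout
Social: the guest checkout 628/1123 = 55.9%, Flow B 263/557 = 47.2% → the guest checkout
Overall: the guest checkout 1845/3974 = 46.4%, Flow B 1450/2577 = 56.3% → Flow B
The guest checkout wins each traffic group but Flow B wins overall — the comparison reverses. The guest checkout's sessions skew toward direct, which has a lower base rate.

Yes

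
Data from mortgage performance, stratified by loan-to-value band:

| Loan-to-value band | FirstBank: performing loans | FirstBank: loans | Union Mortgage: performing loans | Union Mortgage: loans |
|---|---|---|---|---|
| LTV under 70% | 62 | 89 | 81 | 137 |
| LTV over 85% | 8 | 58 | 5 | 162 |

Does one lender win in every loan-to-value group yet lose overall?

LTV under 70%: FirstBank 62/89 = 69.7%, Union Mortgage 81/137 = 59.1% → FirstBank
LTV over 85%: FirstBank 8/58 = 13.8%, Union Mortgage 5/162 = 3.1% → FirstBank
Overall: FirstBank 70/147 = 47.6%, Union Mortgage 86/299 = 28.8% → FirstBank
FirstBank wins overall and in every loan-to-value group — no reversal.

No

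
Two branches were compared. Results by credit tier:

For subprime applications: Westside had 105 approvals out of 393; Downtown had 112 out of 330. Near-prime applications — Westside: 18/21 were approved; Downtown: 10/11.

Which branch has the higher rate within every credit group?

Downtown

Subprime: Westside 105/393 = 26.7%, Downtown 112/330 = 33.9% → Downtown
Near-prime: Westside 18/21 = 85.7%, Downtown 10/11 = 90.9% → Downtown
Downtown has the higher rate in both groups.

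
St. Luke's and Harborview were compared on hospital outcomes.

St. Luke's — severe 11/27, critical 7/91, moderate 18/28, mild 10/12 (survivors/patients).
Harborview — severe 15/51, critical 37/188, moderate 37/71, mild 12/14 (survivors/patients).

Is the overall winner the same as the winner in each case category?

No

Severe: St. Luke's 11/27 = 40.7%, Harborview 15/51 = 29.4% → St. Luke's
Critical: St. Luke's 7/91 = 7.7%, Harborview 37/188 = 19.7% → Harborview
Moderate: St. Luke's 18/28 = 64.3%, Harborview 37/71 = 52.1% → St. Luke's
Mild: St. Luke's 10/12 = 83.3%, Harborview 12/14 = 85.7% → Harborview
Overall: St. Luke's 46/158 = 29.1%, Harborview 101/324 = 31.2% → Harborview
Neither sweeps: St. Luke's wins 2 of 4 groups, Harborview wins 2. Harborview wins overall but not every group — no Simpson reversal.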